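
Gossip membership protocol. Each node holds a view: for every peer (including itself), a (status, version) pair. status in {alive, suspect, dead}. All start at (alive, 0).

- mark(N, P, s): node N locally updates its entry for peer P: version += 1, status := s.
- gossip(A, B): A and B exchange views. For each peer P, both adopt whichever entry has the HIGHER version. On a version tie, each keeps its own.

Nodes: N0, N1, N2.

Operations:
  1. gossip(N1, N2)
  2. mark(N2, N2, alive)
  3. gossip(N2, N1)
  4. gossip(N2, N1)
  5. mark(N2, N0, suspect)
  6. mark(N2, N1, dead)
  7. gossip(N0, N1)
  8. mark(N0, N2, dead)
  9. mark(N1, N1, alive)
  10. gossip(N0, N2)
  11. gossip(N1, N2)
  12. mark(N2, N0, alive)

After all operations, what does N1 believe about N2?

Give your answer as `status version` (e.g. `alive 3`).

Answer: dead 2

Derivation:
Op 1: gossip N1<->N2 -> N1.N0=(alive,v0) N1.N1=(alive,v0) N1.N2=(alive,v0) | N2.N0=(alive,v0) N2.N1=(alive,v0) N2.N2=(alive,v0)
Op 2: N2 marks N2=alive -> (alive,v1)
Op 3: gossip N2<->N1 -> N2.N0=(alive,v0) N2.N1=(alive,v0) N2.N2=(alive,v1) | N1.N0=(alive,v0) N1.N1=(alive,v0) N1.N2=(alive,v1)
Op 4: gossip N2<->N1 -> N2.N0=(alive,v0) N2.N1=(alive,v0) N2.N2=(alive,v1) | N1.N0=(alive,v0) N1.N1=(alive,v0) N1.N2=(alive,v1)
Op 5: N2 marks N0=suspect -> (suspect,v1)
Op 6: N2 marks N1=dead -> (dead,v1)
Op 7: gossip N0<->N1 -> N0.N0=(alive,v0) N0.N1=(alive,v0) N0.N2=(alive,v1) | N1.N0=(alive,v0) N1.N1=(alive,v0) N1.N2=(alive,v1)
Op 8: N0 marks N2=dead -> (dead,v2)
Op 9: N1 marks N1=alive -> (alive,v1)
Op 10: gossip N0<->N2 -> N0.N0=(suspect,v1) N0.N1=(dead,v1) N0.N2=(dead,v2) | N2.N0=(suspect,v1) N2.N1=(dead,v1) N2.N2=(dead,v2)
Op 11: gossip N1<->N2 -> N1.N0=(suspect,v1) N1.N1=(alive,v1) N1.N2=(dead,v2) | N2.N0=(suspect,v1) N2.N1=(dead,v1) N2.N2=(dead,v2)
Op 12: N2 marks N0=alive -> (alive,v2)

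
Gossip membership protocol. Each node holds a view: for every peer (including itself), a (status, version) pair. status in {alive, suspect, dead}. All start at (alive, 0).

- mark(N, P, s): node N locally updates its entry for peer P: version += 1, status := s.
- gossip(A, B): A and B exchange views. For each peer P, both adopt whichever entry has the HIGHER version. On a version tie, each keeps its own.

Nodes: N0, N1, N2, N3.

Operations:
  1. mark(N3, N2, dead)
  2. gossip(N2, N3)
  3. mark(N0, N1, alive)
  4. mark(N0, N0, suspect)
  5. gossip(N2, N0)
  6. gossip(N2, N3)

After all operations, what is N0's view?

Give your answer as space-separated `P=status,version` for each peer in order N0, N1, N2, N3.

Op 1: N3 marks N2=dead -> (dead,v1)
Op 2: gossip N2<->N3 -> N2.N0=(alive,v0) N2.N1=(alive,v0) N2.N2=(dead,v1) N2.N3=(alive,v0) | N3.N0=(alive,v0) N3.N1=(alive,v0) N3.N2=(dead,v1) N3.N3=(alive,v0)
Op 3: N0 marks N1=alive -> (alive,v1)
Op 4: N0 marks N0=suspect -> (suspect,v1)
Op 5: gossip N2<->N0 -> N2.N0=(suspect,v1) N2.N1=(alive,v1) N2.N2=(dead,v1) N2.N3=(alive,v0) | N0.N0=(suspect,v1) N0.N1=(alive,v1) N0.N2=(dead,v1) N0.N3=(alive,v0)
Op 6: gossip N2<->N3 -> N2.N0=(suspect,v1) N2.N1=(alive,v1) N2.N2=(dead,v1) N2.N3=(alive,v0) | N3.N0=(suspect,v1) N3.N1=(alive,v1) N3.N2=(dead,v1) N3.N3=(alive,v0)

Answer: N0=suspect,1 N1=alive,1 N2=dead,1 N3=alive,0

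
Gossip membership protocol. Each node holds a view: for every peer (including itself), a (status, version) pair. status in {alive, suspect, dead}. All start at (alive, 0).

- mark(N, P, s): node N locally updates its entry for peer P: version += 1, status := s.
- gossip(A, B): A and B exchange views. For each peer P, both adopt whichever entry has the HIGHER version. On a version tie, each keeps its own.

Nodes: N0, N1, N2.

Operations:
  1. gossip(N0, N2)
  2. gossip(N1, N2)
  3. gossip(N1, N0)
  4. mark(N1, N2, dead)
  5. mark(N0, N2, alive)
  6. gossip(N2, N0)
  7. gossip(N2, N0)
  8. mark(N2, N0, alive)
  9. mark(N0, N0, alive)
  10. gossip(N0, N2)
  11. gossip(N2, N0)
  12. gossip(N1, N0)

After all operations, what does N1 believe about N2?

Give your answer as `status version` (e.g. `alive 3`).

Op 1: gossip N0<->N2 -> N0.N0=(alive,v0) N0.N1=(alive,v0) N0.N2=(alive,v0) | N2.N0=(alive,v0) N2.N1=(alive,v0) N2.N2=(alive,v0)
Op 2: gossip N1<->N2 -> N1.N0=(alive,v0) N1.N1=(alive,v0) N1.N2=(alive,v0) | N2.N0=(alive,v0) N2.N1=(alive,v0) N2.N2=(alive,v0)
Op 3: gossip N1<->N0 -> N1.N0=(alive,v0) N1.N1=(alive,v0) N1.N2=(alive,v0) | N0.N0=(alive,v0) N0.N1=(alive,v0) N0.N2=(alive,v0)
Op 4: N1 marks N2=dead -> (dead,v1)
Op 5: N0 marks N2=alive -> (alive,v1)
Op 6: gossip N2<->N0 -> N2.N0=(alive,v0) N2.N1=(alive,v0) N2.N2=(alive,v1) | N0.N0=(alive,v0) N0.N1=(alive,v0) N0.N2=(alive,v1)
Op 7: gossip N2<->N0 -> N2.N0=(alive,v0) N2.N1=(alive,v0) N2.N2=(alive,v1) | N0.N0=(alive,v0) N0.N1=(alive,v0) N0.N2=(alive,v1)
Op 8: N2 marks N0=alive -> (alive,v1)
Op 9: N0 marks N0=alive -> (alive,v1)
Op 10: gossip N0<->N2 -> N0.N0=(alive,v1) N0.N1=(alive,v0) N0.N2=(alive,v1) | N2.N0=(alive,v1) N2.N1=(alive,v0) N2.N2=(alive,v1)
Op 11: gossip N2<->N0 -> N2.N0=(alive,v1) N2.N1=(alive,v0) N2.N2=(alive,v1) | N0.N0=(alive,v1) N0.N1=(alive,v0) N0.N2=(alive,v1)
Op 12: gossip N1<->N0 -> N1.N0=(alive,v1) N1.N1=(alive,v0) N1.N2=(dead,v1) | N0.N0=(alive,v1) N0.N1=(alive,v0) N0.N2=(alive,v1)

Answer: dead 1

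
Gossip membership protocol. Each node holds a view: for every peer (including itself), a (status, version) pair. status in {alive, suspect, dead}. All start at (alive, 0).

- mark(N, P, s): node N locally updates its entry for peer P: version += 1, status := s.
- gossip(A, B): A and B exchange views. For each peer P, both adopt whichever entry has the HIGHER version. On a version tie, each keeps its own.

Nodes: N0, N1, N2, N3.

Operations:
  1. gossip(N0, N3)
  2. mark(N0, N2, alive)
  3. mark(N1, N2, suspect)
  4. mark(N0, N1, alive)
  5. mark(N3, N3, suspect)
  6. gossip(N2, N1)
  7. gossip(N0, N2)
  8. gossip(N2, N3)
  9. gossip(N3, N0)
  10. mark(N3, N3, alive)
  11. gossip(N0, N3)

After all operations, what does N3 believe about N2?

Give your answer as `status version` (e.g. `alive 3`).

Answer: suspect 1

Derivation:
Op 1: gossip N0<->N3 -> N0.N0=(alive,v0) N0.N1=(alive,v0) N0.N2=(alive,v0) N0.N3=(alive,v0) | N3.N0=(alive,v0) N3.N1=(alive,v0) N3.N2=(alive,v0) N3.N3=(alive,v0)
Op 2: N0 marks N2=alive -> (alive,v1)
Op 3: N1 marks N2=suspect -> (suspect,v1)
Op 4: N0 marks N1=alive -> (alive,v1)
Op 5: N3 marks N3=suspect -> (suspect,v1)
Op 6: gossip N2<->N1 -> N2.N0=(alive,v0) N2.N1=(alive,v0) N2.N2=(suspect,v1) N2.N3=(alive,v0) | N1.N0=(alive,v0) N1.N1=(alive,v0) N1.N2=(suspect,v1) N1.N3=(alive,v0)
Op 7: gossip N0<->N2 -> N0.N0=(alive,v0) N0.N1=(alive,v1) N0.N2=(alive,v1) N0.N3=(alive,v0) | N2.N0=(alive,v0) N2.N1=(alive,v1) N2.N2=(suspect,v1) N2.N3=(alive,v0)
Op 8: gossip N2<->N3 -> N2.N0=(alive,v0) N2.N1=(alive,v1) N2.N2=(suspect,v1) N2.N3=(suspect,v1) | N3.N0=(alive,v0) N3.N1=(alive,v1) N3.N2=(suspect,v1) N3.N3=(suspect,v1)
Op 9: gossip N3<->N0 -> N3.N0=(alive,v0) N3.N1=(alive,v1) N3.N2=(suspect,v1) N3.N3=(suspect,v1) | N0.N0=(alive,v0) N0.N1=(alive,v1) N0.N2=(alive,v1) N0.N3=(suspect,v1)
Op 10: N3 marks N3=alive -> (alive,v2)
Op 11: gossip N0<->N3 -> N0.N0=(alive,v0) N0.N1=(alive,v1) N0.N2=(alive,v1) N0.N3=(alive,v2) | N3.N0=(alive,v0) N3.N1=(alive,v1) N3.N2=(suspect,v1) N3.N3=(alive,v2)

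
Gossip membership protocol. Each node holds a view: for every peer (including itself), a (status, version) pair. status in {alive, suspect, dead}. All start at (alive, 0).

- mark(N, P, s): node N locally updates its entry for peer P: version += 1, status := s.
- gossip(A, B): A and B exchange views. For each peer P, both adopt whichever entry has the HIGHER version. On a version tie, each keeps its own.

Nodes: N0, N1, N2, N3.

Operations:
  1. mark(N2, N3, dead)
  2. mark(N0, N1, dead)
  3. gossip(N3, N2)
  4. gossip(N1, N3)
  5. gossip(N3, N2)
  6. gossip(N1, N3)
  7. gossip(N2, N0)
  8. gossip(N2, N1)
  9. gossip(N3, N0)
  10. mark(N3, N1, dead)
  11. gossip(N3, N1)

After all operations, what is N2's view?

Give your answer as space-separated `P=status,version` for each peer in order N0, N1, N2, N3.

Op 1: N2 marks N3=dead -> (dead,v1)
Op 2: N0 marks N1=dead -> (dead,v1)
Op 3: gossip N3<->N2 -> N3.N0=(alive,v0) N3.N1=(alive,v0) N3.N2=(alive,v0) N3.N3=(dead,v1) | N2.N0=(alive,v0) N2.N1=(alive,v0) N2.N2=(alive,v0) N2.N3=(dead,v1)
Op 4: gossip N1<->N3 -> N1.N0=(alive,v0) N1.N1=(alive,v0) N1.N2=(alive,v0) N1.N3=(dead,v1) | N3.N0=(alive,v0) N3.N1=(alive,v0) N3.N2=(alive,v0) N3.N3=(dead,v1)
Op 5: gossip N3<->N2 -> N3.N0=(alive,v0) N3.N1=(alive,v0) N3.N2=(alive,v0) N3.N3=(dead,v1) | N2.N0=(alive,v0) N2.N1=(alive,v0) N2.N2=(alive,v0) N2.N3=(dead,v1)
Op 6: gossip N1<->N3 -> N1.N0=(alive,v0) N1.N1=(alive,v0) N1.N2=(alive,v0) N1.N3=(dead,v1) | N3.N0=(alive,v0) N3.N1=(alive,v0) N3.N2=(alive,v0) N3.N3=(dead,v1)
Op 7: gossip N2<->N0 -> N2.N0=(alive,v0) N2.N1=(dead,v1) N2.N2=(alive,v0) N2.N3=(dead,v1) | N0.N0=(alive,v0) N0.N1=(dead,v1) N0.N2=(alive,v0) N0.N3=(dead,v1)
Op 8: gossip N2<->N1 -> N2.N0=(alive,v0) N2.N1=(dead,v1) N2.N2=(alive,v0) N2.N3=(dead,v1) | N1.N0=(alive,v0) N1.N1=(dead,v1) N1.N2=(alive,v0) N1.N3=(dead,v1)
Op 9: gossip N3<->N0 -> N3.N0=(alive,v0) N3.N1=(dead,v1) N3.N2=(alive,v0) N3.N3=(dead,v1) | N0.N0=(alive,v0) N0.N1=(dead,v1) N0.N2=(alive,v0) N0.N3=(dead,v1)
Op 10: N3 marks N1=dead -> (dead,v2)
Op 11: gossip N3<->N1 -> N3.N0=(alive,v0) N3.N1=(dead,v2) N3.N2=(alive,v0) N3.N3=(dead,v1) | N1.N0=(alive,v0) N1.N1=(dead,v2) N1.N2=(alive,v0) N1.N3=(dead,v1)

Answer: N0=alive,0 N1=dead,1 N2=alive,0 N3=dead,1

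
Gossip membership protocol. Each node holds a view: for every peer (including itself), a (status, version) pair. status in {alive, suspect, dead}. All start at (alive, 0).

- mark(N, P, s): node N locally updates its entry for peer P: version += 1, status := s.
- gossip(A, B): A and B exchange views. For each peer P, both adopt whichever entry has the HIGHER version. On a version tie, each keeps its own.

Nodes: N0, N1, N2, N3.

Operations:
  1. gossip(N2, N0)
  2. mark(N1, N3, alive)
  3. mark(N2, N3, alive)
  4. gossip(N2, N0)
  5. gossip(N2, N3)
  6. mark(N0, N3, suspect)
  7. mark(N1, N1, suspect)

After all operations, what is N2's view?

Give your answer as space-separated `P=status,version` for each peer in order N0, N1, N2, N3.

Op 1: gossip N2<->N0 -> N2.N0=(alive,v0) N2.N1=(alive,v0) N2.N2=(alive,v0) N2.N3=(alive,v0) | N0.N0=(alive,v0) N0.N1=(alive,v0) N0.N2=(alive,v0) N0.N3=(alive,v0)
Op 2: N1 marks N3=alive -> (alive,v1)
Op 3: N2 marks N3=alive -> (alive,v1)
Op 4: gossip N2<->N0 -> N2.N0=(alive,v0) N2.N1=(alive,v0) N2.N2=(alive,v0) N2.N3=(alive,v1) | N0.N0=(alive,v0) N0.N1=(alive,v0) N0.N2=(alive,v0) N0.N3=(alive,v1)
Op 5: gossip N2<->N3 -> N2.N0=(alive,v0) N2.N1=(alive,v0) N2.N2=(alive,v0) N2.N3=(alive,v1) | N3.N0=(alive,v0) N3.N1=(alive,v0) N3.N2=(alive,v0) N3.N3=(alive,v1)
Op 6: N0 marks N3=suspect -> (suspect,v2)
Op 7: N1 marks N1=suspect -> (suspect,v1)

Answer: N0=alive,0 N1=alive,0 N2=alive,0 N3=alive,1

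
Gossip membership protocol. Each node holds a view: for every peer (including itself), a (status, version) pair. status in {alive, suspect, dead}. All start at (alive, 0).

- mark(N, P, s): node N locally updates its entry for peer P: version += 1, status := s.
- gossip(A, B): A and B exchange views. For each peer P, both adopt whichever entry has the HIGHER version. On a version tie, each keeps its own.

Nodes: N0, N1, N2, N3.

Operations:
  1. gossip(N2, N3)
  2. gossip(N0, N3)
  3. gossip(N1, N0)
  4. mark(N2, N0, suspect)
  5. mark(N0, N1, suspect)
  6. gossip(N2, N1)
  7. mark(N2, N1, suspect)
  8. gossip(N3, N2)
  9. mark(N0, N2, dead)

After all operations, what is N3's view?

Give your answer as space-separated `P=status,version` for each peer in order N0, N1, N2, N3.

Op 1: gossip N2<->N3 -> N2.N0=(alive,v0) N2.N1=(alive,v0) N2.N2=(alive,v0) N2.N3=(alive,v0) | N3.N0=(alive,v0) N3.N1=(alive,v0) N3.N2=(alive,v0) N3.N3=(alive,v0)
Op 2: gossip N0<->N3 -> N0.N0=(alive,v0) N0.N1=(alive,v0) N0.N2=(alive,v0) N0.N3=(alive,v0) | N3.N0=(alive,v0) N3.N1=(alive,v0) N3.N2=(alive,v0) N3.N3=(alive,v0)
Op 3: gossip N1<->N0 -> N1.N0=(alive,v0) N1.N1=(alive,v0) N1.N2=(alive,v0) N1.N3=(alive,v0) | N0.N0=(alive,v0) N0.N1=(alive,v0) N0.N2=(alive,v0) N0.N3=(alive,v0)
Op 4: N2 marks N0=suspect -> (suspect,v1)
Op 5: N0 marks N1=suspect -> (suspect,v1)
Op 6: gossip N2<->N1 -> N2.N0=(suspect,v1) N2.N1=(alive,v0) N2.N2=(alive,v0) N2.N3=(alive,v0) | N1.N0=(suspect,v1) N1.N1=(alive,v0) N1.N2=(alive,v0) N1.N3=(alive,v0)
Op 7: N2 marks N1=suspect -> (suspect,v1)
Op 8: gossip N3<->N2 -> N3.N0=(suspect,v1) N3.N1=(suspect,v1) N3.N2=(alive,v0) N3.N3=(alive,v0) | N2.N0=(suspect,v1) N2.N1=(suspect,v1) N2.N2=(alive,v0) N2.N3=(alive,v0)
Op 9: N0 marks N2=dead -> (dead,v1)

Answer: N0=suspect,1 N1=suspect,1 N2=alive,0 N3=alive,0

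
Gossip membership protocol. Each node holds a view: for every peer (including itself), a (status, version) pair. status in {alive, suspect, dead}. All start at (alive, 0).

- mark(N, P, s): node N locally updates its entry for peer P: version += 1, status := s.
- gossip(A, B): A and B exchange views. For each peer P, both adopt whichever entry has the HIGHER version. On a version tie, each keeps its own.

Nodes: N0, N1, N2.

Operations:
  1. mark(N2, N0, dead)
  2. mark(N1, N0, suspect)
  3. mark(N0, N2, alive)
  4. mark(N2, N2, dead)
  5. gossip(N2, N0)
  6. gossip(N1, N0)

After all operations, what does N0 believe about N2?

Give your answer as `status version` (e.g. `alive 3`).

Op 1: N2 marks N0=dead -> (dead,v1)
Op 2: N1 marks N0=suspect -> (suspect,v1)
Op 3: N0 marks N2=alive -> (alive,v1)
Op 4: N2 marks N2=dead -> (dead,v1)
Op 5: gossip N2<->N0 -> N2.N0=(dead,v1) N2.N1=(alive,v0) N2.N2=(dead,v1) | N0.N0=(dead,v1) N0.N1=(alive,v0) N0.N2=(alive,v1)
Op 6: gossip N1<->N0 -> N1.N0=(suspect,v1) N1.N1=(alive,v0) N1.N2=(alive,v1) | N0.N0=(dead,v1) N0.N1=(alive,v0) N0.N2=(alive,v1)

Answer: alive 1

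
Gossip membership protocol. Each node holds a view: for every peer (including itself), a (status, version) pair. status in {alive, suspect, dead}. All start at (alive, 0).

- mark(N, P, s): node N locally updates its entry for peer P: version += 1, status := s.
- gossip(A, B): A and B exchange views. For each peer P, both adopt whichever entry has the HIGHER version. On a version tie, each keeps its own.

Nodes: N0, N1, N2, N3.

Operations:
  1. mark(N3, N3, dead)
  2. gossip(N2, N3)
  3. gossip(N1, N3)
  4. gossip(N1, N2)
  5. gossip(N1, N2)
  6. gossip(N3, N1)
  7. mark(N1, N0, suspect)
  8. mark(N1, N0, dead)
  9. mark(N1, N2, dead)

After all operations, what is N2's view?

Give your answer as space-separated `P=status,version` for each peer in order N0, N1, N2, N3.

Answer: N0=alive,0 N1=alive,0 N2=alive,0 N3=dead,1

Derivation:
Op 1: N3 marks N3=dead -> (dead,v1)
Op 2: gossip N2<->N3 -> N2.N0=(alive,v0) N2.N1=(alive,v0) N2.N2=(alive,v0) N2.N3=(dead,v1) | N3.N0=(alive,v0) N3.N1=(alive,v0) N3.N2=(alive,v0) N3.N3=(dead,v1)
Op 3: gossip N1<->N3 -> N1.N0=(alive,v0) N1.N1=(alive,v0) N1.N2=(alive,v0) N1.N3=(dead,v1) | N3.N0=(alive,v0) N3.N1=(alive,v0) N3.N2=(alive,v0) N3.N3=(dead,v1)
Op 4: gossip N1<->N2 -> N1.N0=(alive,v0) N1.N1=(alive,v0) N1.N2=(alive,v0) N1.N3=(dead,v1) | N2.N0=(alive,v0) N2.N1=(alive,v0) N2.N2=(alive,v0) N2.N3=(dead,v1)
Op 5: gossip N1<->N2 -> N1.N0=(alive,v0) N1.N1=(alive,v0) N1.N2=(alive,v0) N1.N3=(dead,v1) | N2.N0=(alive,v0) N2.N1=(alive,v0) N2.N2=(alive,v0) N2.N3=(dead,v1)
Op 6: gossip N3<->N1 -> N3.N0=(alive,v0) N3.N1=(alive,v0) N3.N2=(alive,v0) N3.N3=(dead,v1) | N1.N0=(alive,v0) N1.N1=(alive,v0) N1.N2=(alive,v0) N1.N3=(dead,v1)
Op 7: N1 marks N0=suspect -> (suspect,v1)
Op 8: N1 marks N0=dead -> (dead,v2)
Op 9: N1 marks N2=dead -> (dead,v1)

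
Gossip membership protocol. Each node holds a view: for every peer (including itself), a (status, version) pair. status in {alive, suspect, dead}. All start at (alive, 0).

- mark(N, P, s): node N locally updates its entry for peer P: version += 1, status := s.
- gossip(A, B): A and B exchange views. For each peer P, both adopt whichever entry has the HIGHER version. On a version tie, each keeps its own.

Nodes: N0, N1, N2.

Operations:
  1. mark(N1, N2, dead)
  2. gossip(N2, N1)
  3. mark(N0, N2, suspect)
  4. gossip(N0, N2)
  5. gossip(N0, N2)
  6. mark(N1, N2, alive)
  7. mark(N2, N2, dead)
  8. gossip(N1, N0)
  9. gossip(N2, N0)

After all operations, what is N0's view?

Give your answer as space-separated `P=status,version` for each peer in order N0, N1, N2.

Answer: N0=alive,0 N1=alive,0 N2=alive,2

Derivation:
Op 1: N1 marks N2=dead -> (dead,v1)
Op 2: gossip N2<->N1 -> N2.N0=(alive,v0) N2.N1=(alive,v0) N2.N2=(dead,v1) | N1.N0=(alive,v0) N1.N1=(alive,v0) N1.N2=(dead,v1)
Op 3: N0 marks N2=suspect -> (suspect,v1)
Op 4: gossip N0<->N2 -> N0.N0=(alive,v0) N0.N1=(alive,v0) N0.N2=(suspect,v1) | N2.N0=(alive,v0) N2.N1=(alive,v0) N2.N2=(dead,v1)
Op 5: gossip N0<->N2 -> N0.N0=(alive,v0) N0.N1=(alive,v0) N0.N2=(suspect,v1) | N2.N0=(alive,v0) N2.N1=(alive,v0) N2.N2=(dead,v1)
Op 6: N1 marks N2=alive -> (alive,v2)
Op 7: N2 marks N2=dead -> (dead,v2)
Op 8: gossip N1<->N0 -> N1.N0=(alive,v0) N1.N1=(alive,v0) N1.N2=(alive,v2) | N0.N0=(alive,v0) N0.N1=(alive,v0) N0.N2=(alive,v2)
Op 9: gossip N2<->N0 -> N2.N0=(alive,v0) N2.N1=(alive,v0) N2.N2=(dead,v2) | N0.N0=(alive,v0) N0.N1=(alive,v0) N0.N2=(alive,v2)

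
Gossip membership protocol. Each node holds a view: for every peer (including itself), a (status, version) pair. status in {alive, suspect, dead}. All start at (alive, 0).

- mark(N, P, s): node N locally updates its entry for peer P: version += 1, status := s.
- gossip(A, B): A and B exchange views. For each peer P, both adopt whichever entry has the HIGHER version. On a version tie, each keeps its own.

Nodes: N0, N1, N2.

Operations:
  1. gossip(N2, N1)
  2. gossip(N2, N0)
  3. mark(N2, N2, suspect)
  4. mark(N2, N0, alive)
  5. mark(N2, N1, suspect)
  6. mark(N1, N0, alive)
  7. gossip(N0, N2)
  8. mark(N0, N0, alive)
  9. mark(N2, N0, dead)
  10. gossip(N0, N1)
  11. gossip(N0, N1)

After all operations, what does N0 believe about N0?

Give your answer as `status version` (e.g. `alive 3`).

Answer: alive 2

Derivation:
Op 1: gossip N2<->N1 -> N2.N0=(alive,v0) N2.N1=(alive,v0) N2.N2=(alive,v0) | N1.N0=(alive,v0) N1.N1=(alive,v0) N1.N2=(alive,v0)
Op 2: gossip N2<->N0 -> N2.N0=(alive,v0) N2.N1=(alive,v0) N2.N2=(alive,v0) | N0.N0=(alive,v0) N0.N1=(alive,v0) N0.N2=(alive,v0)
Op 3: N2 marks N2=suspect -> (suspect,v1)
Op 4: N2 marks N0=alive -> (alive,v1)
Op 5: N2 marks N1=suspect -> (suspect,v1)
Op 6: N1 marks N0=alive -> (alive,v1)
Op 7: gossip N0<->N2 -> N0.N0=(alive,v1) N0.N1=(suspect,v1) N0.N2=(suspect,v1) | N2.N0=(alive,v1) N2.N1=(suspect,v1) N2.N2=(suspect,v1)
Op 8: N0 marks N0=alive -> (alive,v2)
Op 9: N2 marks N0=dead -> (dead,v2)
Op 10: gossip N0<->N1 -> N0.N0=(alive,v2) N0.N1=(suspect,v1) N0.N2=(suspect,v1) | N1.N0=(alive,v2) N1.N1=(suspect,v1) N1.N2=(suspect,v1)
Op 11: gossip N0<->N1 -> N0.N0=(alive,v2) N0.N1=(suspect,v1) N0.N2=(suspect,v1) | N1.N0=(alive,v2) N1.N1=(suspect,v1) N1.N2=(suspect,v1)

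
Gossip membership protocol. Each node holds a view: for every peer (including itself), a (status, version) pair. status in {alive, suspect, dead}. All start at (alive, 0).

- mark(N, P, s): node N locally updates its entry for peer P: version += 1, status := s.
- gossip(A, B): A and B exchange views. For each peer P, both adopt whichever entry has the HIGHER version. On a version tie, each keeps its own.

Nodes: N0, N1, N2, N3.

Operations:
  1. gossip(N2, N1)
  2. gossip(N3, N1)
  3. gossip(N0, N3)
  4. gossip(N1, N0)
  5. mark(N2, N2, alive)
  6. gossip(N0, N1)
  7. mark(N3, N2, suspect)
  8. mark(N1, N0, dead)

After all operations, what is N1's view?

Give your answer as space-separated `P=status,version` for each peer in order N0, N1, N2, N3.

Answer: N0=dead,1 N1=alive,0 N2=alive,0 N3=alive,0

Derivation:
Op 1: gossip N2<->N1 -> N2.N0=(alive,v0) N2.N1=(alive,v0) N2.N2=(alive,v0) N2.N3=(alive,v0) | N1.N0=(alive,v0) N1.N1=(alive,v0) N1.N2=(alive,v0) N1.N3=(alive,v0)
Op 2: gossip N3<->N1 -> N3.N0=(alive,v0) N3.N1=(alive,v0) N3.N2=(alive,v0) N3.N3=(alive,v0) | N1.N0=(alive,v0) N1.N1=(alive,v0) N1.N2=(alive,v0) N1.N3=(alive,v0)
Op 3: gossip N0<->N3 -> N0.N0=(alive,v0) N0.N1=(alive,v0) N0.N2=(alive,v0) N0.N3=(alive,v0) | N3.N0=(alive,v0) N3.N1=(alive,v0) N3.N2=(alive,v0) N3.N3=(alive,v0)
Op 4: gossip N1<->N0 -> N1.N0=(alive,v0) N1.N1=(alive,v0) N1.N2=(alive,v0) N1.N3=(alive,v0) | N0.N0=(alive,v0) N0.N1=(alive,v0) N0.N2=(alive,v0) N0.N3=(alive,v0)
Op 5: N2 marks N2=alive -> (alive,v1)
Op 6: gossip N0<->N1 -> N0.N0=(alive,v0) N0.N1=(alive,v0) N0.N2=(alive,v0) N0.N3=(alive,v0) | N1.N0=(alive,v0) N1.N1=(alive,v0) N1.N2=(alive,v0) N1.N3=(alive,v0)
Op 7: N3 marks N2=suspect -> (suspect,v1)
Op 8: N1 marks N0=dead -> (dead,v1)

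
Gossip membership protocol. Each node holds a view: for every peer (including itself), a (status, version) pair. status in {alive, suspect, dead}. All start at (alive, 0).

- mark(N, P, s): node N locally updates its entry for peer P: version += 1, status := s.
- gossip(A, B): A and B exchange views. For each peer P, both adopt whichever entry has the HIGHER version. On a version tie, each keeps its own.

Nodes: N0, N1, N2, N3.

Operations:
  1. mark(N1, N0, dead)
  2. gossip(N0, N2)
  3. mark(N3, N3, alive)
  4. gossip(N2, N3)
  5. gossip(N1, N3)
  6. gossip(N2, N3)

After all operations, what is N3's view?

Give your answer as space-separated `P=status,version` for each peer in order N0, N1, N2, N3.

Op 1: N1 marks N0=dead -> (dead,v1)
Op 2: gossip N0<->N2 -> N0.N0=(alive,v0) N0.N1=(alive,v0) N0.N2=(alive,v0) N0.N3=(alive,v0) | N2.N0=(alive,v0) N2.N1=(alive,v0) N2.N2=(alive,v0) N2.N3=(alive,v0)
Op 3: N3 marks N3=alive -> (alive,v1)
Op 4: gossip N2<->N3 -> N2.N0=(alive,v0) N2.N1=(alive,v0) N2.N2=(alive,v0) N2.N3=(alive,v1) | N3.N0=(alive,v0) N3.N1=(alive,v0) N3.N2=(alive,v0) N3.N3=(alive,v1)
Op 5: gossip N1<->N3 -> N1.N0=(dead,v1) N1.N1=(alive,v0) N1.N2=(alive,v0) N1.N3=(alive,v1) | N3.N0=(dead,v1) N3.N1=(alive,v0) N3.N2=(alive,v0) N3.N3=(alive,v1)
Op 6: gossip N2<->N3 -> N2.N0=(dead,v1) N2.N1=(alive,v0) N2.N2=(alive,v0) N2.N3=(alive,v1) | N3.N0=(dead,v1) N3.N1=(alive,v0) N3.N2=(alive,v0) N3.N3=(alive,v1)

Answer: N0=dead,1 N1=alive,0 N2=alive,0 N3=alive,1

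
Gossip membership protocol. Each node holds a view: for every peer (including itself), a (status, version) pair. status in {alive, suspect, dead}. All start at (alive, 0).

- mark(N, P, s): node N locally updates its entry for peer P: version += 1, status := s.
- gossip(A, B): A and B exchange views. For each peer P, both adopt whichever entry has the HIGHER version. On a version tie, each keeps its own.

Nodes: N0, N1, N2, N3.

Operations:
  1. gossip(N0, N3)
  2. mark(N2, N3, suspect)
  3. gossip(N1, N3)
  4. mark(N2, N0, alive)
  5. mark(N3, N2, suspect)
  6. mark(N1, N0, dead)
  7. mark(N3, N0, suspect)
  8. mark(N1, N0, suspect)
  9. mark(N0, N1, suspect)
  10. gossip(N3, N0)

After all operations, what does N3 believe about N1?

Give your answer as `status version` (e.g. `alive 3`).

Op 1: gossip N0<->N3 -> N0.N0=(alive,v0) N0.N1=(alive,v0) N0.N2=(alive,v0) N0.N3=(alive,v0) | N3.N0=(alive,v0) N3.N1=(alive,v0) N3.N2=(alive,v0) N3.N3=(alive,v0)
Op 2: N2 marks N3=suspect -> (suspect,v1)
Op 3: gossip N1<->N3 -> N1.N0=(alive,v0) N1.N1=(alive,v0) N1.N2=(alive,v0) N1.N3=(alive,v0) | N3.N0=(alive,v0) N3.N1=(alive,v0) N3.N2=(alive,v0) N3.N3=(alive,v0)
Op 4: N2 marks N0=alive -> (alive,v1)
Op 5: N3 marks N2=suspect -> (suspect,v1)
Op 6: N1 marks N0=dead -> (dead,v1)
Op 7: N3 marks N0=suspect -> (suspect,v1)
Op 8: N1 marks N0=suspect -> (suspect,v2)
Op 9: N0 marks N1=suspect -> (suspect,v1)
Op 10: gossip N3<->N0 -> N3.N0=(suspect,v1) N3.N1=(suspect,v1) N3.N2=(suspect,v1) N3.N3=(alive,v0) | N0.N0=(suspect,v1) N0.N1=(suspect,v1) N0.N2=(suspect,v1) N0.N3=(alive,v0)

Answer: suspect 1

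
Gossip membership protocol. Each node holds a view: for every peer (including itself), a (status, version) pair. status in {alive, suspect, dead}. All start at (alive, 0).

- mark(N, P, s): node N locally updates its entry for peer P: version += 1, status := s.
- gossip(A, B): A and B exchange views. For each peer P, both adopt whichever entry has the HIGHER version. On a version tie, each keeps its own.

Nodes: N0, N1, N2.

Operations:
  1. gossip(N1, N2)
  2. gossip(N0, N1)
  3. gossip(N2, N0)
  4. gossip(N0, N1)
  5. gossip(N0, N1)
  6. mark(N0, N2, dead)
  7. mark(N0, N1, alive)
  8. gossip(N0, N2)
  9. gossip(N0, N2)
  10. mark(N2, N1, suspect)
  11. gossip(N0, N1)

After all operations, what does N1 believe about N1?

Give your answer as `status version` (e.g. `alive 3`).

Answer: alive 1

Derivation:
Op 1: gossip N1<->N2 -> N1.N0=(alive,v0) N1.N1=(alive,v0) N1.N2=(alive,v0) | N2.N0=(alive,v0) N2.N1=(alive,v0) N2.N2=(alive,v0)
Op 2: gossip N0<->N1 -> N0.N0=(alive,v0) N0.N1=(alive,v0) N0.N2=(alive,v0) | N1.N0=(alive,v0) N1.N1=(alive,v0) N1.N2=(alive,v0)
Op 3: gossip N2<->N0 -> N2.N0=(alive,v0) N2.N1=(alive,v0) N2.N2=(alive,v0) | N0.N0=(alive,v0) N0.N1=(alive,v0) N0.N2=(alive,v0)
Op 4: gossip N0<->N1 -> N0.N0=(alive,v0) N0.N1=(alive,v0) N0.N2=(alive,v0) | N1.N0=(alive,v0) N1.N1=(alive,v0) N1.N2=(alive,v0)
Op 5: gossip N0<->N1 -> N0.N0=(alive,v0) N0.N1=(alive,v0) N0.N2=(alive,v0) | N1.N0=(alive,v0) N1.N1=(alive,v0) N1.N2=(alive,v0)
Op 6: N0 marks N2=dead -> (dead,v1)
Op 7: N0 marks N1=alive -> (alive,v1)
Op 8: gossip N0<->N2 -> N0.N0=(alive,v0) N0.N1=(alive,v1) N0.N2=(dead,v1) | N2.N0=(alive,v0) N2.N1=(alive,v1) N2.N2=(dead,v1)
Op 9: gossip N0<->N2 -> N0.N0=(alive,v0) N0.N1=(alive,v1) N0.N2=(dead,v1) | N2.N0=(alive,v0) N2.N1=(alive,v1) N2.N2=(dead,v1)
Op 10: N2 marks N1=suspect -> (suspect,v2)
Op 11: gossip N0<->N1 -> N0.N0=(alive,v0) N0.N1=(alive,v1) N0.N2=(dead,v1) | N1.N0=(alive,v0) N1.N1=(alive,v1) N1.N2=(dead,v1)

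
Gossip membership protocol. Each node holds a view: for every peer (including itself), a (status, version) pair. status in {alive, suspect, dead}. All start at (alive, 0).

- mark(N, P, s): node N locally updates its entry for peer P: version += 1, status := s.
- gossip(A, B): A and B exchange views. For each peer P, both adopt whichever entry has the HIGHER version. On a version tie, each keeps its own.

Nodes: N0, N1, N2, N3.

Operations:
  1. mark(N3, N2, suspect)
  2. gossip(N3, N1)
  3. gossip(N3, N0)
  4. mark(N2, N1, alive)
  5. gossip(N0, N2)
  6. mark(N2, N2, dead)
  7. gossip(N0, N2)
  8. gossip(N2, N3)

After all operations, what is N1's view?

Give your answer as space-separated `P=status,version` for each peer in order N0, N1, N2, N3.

Answer: N0=alive,0 N1=alive,0 N2=suspect,1 N3=alive,0

Derivation:
Op 1: N3 marks N2=suspect -> (suspect,v1)
Op 2: gossip N3<->N1 -> N3.N0=(alive,v0) N3.N1=(alive,v0) N3.N2=(suspect,v1) N3.N3=(alive,v0) | N1.N0=(alive,v0) N1.N1=(alive,v0) N1.N2=(suspect,v1) N1.N3=(alive,v0)
Op 3: gossip N3<->N0 -> N3.N0=(alive,v0) N3.N1=(alive,v0) N3.N2=(suspect,v1) N3.N3=(alive,v0) | N0.N0=(alive,v0) N0.N1=(alive,v0) N0.N2=(suspect,v1) N0.N3=(alive,v0)
Op 4: N2 marks N1=alive -> (alive,v1)
Op 5: gossip N0<->N2 -> N0.N0=(alive,v0) N0.N1=(alive,v1) N0.N2=(suspect,v1) N0.N3=(alive,v0) | N2.N0=(alive,v0) N2.N1=(alive,v1) N2.N2=(suspect,v1) N2.N3=(alive,v0)
Op 6: N2 marks N2=dead -> (dead,v2)
Op 7: gossip N0<->N2 -> N0.N0=(alive,v0) N0.N1=(alive,v1) N0.N2=(dead,v2) N0.N3=(alive,v0) | N2.N0=(alive,v0) N2.N1=(alive,v1) N2.N2=(dead,v2) N2.N3=(alive,v0)
Op 8: gossip N2<->N3 -> N2.N0=(alive,v0) N2.N1=(alive,v1) N2.N2=(dead,v2) N2.N3=(alive,v0) | N3.N0=(alive,v0) N3.N1=(alive,v1) N3.N2=(dead,v2) N3.N3=(alive,v0)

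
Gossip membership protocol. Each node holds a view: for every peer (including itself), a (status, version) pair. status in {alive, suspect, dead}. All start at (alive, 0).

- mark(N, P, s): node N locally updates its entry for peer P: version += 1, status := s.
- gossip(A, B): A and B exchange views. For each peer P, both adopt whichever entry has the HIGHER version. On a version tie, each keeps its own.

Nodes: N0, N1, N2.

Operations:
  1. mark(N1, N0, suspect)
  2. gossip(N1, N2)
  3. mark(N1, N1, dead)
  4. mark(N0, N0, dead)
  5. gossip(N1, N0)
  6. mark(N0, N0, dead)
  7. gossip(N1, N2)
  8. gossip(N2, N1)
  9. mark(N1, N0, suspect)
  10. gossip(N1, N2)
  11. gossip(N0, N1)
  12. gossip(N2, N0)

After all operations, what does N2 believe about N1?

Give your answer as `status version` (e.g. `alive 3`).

Op 1: N1 marks N0=suspect -> (suspect,v1)
Op 2: gossip N1<->N2 -> N1.N0=(suspect,v1) N1.N1=(alive,v0) N1.N2=(alive,v0) | N2.N0=(suspect,v1) N2.N1=(alive,v0) N2.N2=(alive,v0)
Op 3: N1 marks N1=dead -> (dead,v1)
Op 4: N0 marks N0=dead -> (dead,v1)
Op 5: gossip N1<->N0 -> N1.N0=(suspect,v1) N1.N1=(dead,v1) N1.N2=(alive,v0) | N0.N0=(dead,v1) N0.N1=(dead,v1) N0.N2=(alive,v0)
Op 6: N0 marks N0=dead -> (dead,v2)
Op 7: gossip N1<->N2 -> N1.N0=(suspect,v1) N1.N1=(dead,v1) N1.N2=(alive,v0) | N2.N0=(suspect,v1) N2.N1=(dead,v1) N2.N2=(alive,v0)
Op 8: gossip N2<->N1 -> N2.N0=(suspect,v1) N2.N1=(dead,v1) N2.N2=(alive,v0) | N1.N0=(suspect,v1) N1.N1=(dead,v1) N1.N2=(alive,v0)
Op 9: N1 marks N0=suspect -> (suspect,v2)
Op 10: gossip N1<->N2 -> N1.N0=(suspect,v2) N1.N1=(dead,v1) N1.N2=(alive,v0) | N2.N0=(suspect,v2) N2.N1=(dead,v1) N2.N2=(alive,v0)
Op 11: gossip N0<->N1 -> N0.N0=(dead,v2) N0.N1=(dead,v1) N0.N2=(alive,v0) | N1.N0=(suspect,v2) N1.N1=(dead,v1) N1.N2=(alive,v0)
Op 12: gossip N2<->N0 -> N2.N0=(suspect,v2) N2.N1=(dead,v1) N2.N2=(alive,v0) | N0.N0=(dead,v2) N0.N1=(dead,v1) N0.N2=(alive,v0)

Answer: dead 1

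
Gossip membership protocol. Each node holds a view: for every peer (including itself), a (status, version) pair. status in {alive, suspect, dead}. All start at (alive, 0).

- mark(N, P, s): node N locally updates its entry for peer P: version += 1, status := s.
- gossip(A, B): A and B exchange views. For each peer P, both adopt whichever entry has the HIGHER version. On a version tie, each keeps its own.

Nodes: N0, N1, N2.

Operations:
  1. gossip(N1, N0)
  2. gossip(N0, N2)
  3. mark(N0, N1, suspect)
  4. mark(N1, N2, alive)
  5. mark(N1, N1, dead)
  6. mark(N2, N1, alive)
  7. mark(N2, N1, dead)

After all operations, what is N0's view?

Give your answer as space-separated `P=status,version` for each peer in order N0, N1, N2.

Op 1: gossip N1<->N0 -> N1.N0=(alive,v0) N1.N1=(alive,v0) N1.N2=(alive,v0) | N0.N0=(alive,v0) N0.N1=(alive,v0) N0.N2=(alive,v0)
Op 2: gossip N0<->N2 -> N0.N0=(alive,v0) N0.N1=(alive,v0) N0.N2=(alive,v0) | N2.N0=(alive,v0) N2.N1=(alive,v0) N2.N2=(alive,v0)
Op 3: N0 marks N1=suspect -> (suspect,v1)
Op 4: N1 marks N2=alive -> (alive,v1)
Op 5: N1 marks N1=dead -> (dead,v1)
Op 6: N2 marks N1=alive -> (alive,v1)
Op 7: N2 marks N1=dead -> (dead,v2)

Answer: N0=alive,0 N1=suspect,1 N2=alive,0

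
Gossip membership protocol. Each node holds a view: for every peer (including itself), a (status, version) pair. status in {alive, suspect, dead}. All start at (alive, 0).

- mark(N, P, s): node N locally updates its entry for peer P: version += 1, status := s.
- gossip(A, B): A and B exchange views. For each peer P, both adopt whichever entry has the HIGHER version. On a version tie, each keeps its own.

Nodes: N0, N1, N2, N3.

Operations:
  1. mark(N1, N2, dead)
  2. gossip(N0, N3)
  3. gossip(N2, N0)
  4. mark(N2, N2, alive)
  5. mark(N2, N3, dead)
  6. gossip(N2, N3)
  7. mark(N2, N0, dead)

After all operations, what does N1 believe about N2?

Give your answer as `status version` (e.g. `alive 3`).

Op 1: N1 marks N2=dead -> (dead,v1)
Op 2: gossip N0<->N3 -> N0.N0=(alive,v0) N0.N1=(alive,v0) N0.N2=(alive,v0) N0.N3=(alive,v0) | N3.N0=(alive,v0) N3.N1=(alive,v0) N3.N2=(alive,v0) N3.N3=(alive,v0)
Op 3: gossip N2<->N0 -> N2.N0=(alive,v0) N2.N1=(alive,v0) N2.N2=(alive,v0) N2.N3=(alive,v0) | N0.N0=(alive,v0) N0.N1=(alive,v0) N0.N2=(alive,v0) N0.N3=(alive,v0)
Op 4: N2 marks N2=alive -> (alive,v1)
Op 5: N2 marks N3=dead -> (dead,v1)
Op 6: gossip N2<->N3 -> N2.N0=(alive,v0) N2.N1=(alive,v0) N2.N2=(alive,v1) N2.N3=(dead,v1) | N3.N0=(alive,v0) N3.N1=(alive,v0) N3.N2=(alive,v1) N3.N3=(dead,v1)
Op 7: N2 marks N0=dead -> (dead,v1)

Answer: dead 1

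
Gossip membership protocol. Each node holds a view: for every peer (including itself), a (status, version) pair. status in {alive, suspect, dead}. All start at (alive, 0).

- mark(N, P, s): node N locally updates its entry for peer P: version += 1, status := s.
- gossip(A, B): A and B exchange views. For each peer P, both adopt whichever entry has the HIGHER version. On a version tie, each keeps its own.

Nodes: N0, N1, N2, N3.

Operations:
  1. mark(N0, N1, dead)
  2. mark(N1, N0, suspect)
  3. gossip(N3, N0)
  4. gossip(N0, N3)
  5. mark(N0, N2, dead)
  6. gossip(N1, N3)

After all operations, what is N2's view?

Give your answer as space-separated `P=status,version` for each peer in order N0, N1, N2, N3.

Answer: N0=alive,0 N1=alive,0 N2=alive,0 N3=alive,0

Derivation:
Op 1: N0 marks N1=dead -> (dead,v1)
Op 2: N1 marks N0=suspect -> (suspect,v1)
Op 3: gossip N3<->N0 -> N3.N0=(alive,v0) N3.N1=(dead,v1) N3.N2=(alive,v0) N3.N3=(alive,v0) | N0.N0=(alive,v0) N0.N1=(dead,v1) N0.N2=(alive,v0) N0.N3=(alive,v0)
Op 4: gossip N0<->N3 -> N0.N0=(alive,v0) N0.N1=(dead,v1) N0.N2=(alive,v0) N0.N3=(alive,v0) | N3.N0=(alive,v0) N3.N1=(dead,v1) N3.N2=(alive,v0) N3.N3=(alive,v0)
Op 5: N0 marks N2=dead -> (dead,v1)
Op 6: gossip N1<->N3 -> N1.N0=(suspect,v1) N1.N1=(dead,v1) N1.N2=(alive,v0) N1.N3=(alive,v0) | N3.N0=(suspect,v1) N3.N1=(dead,v1) N3.N2=(alive,v0) N3.N3=(alive,v0)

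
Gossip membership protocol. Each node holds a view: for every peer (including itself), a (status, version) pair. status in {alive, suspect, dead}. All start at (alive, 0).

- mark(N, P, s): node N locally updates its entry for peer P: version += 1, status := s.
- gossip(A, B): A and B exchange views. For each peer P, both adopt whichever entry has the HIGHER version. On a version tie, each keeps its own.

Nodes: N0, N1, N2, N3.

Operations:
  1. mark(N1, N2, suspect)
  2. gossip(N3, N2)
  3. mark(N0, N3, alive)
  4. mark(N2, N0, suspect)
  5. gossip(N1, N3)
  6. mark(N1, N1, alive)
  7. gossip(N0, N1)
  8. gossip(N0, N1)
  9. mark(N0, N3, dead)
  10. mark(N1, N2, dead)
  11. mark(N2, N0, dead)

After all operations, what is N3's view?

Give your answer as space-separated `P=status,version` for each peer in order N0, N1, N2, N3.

Op 1: N1 marks N2=suspect -> (suspect,v1)
Op 2: gossip N3<->N2 -> N3.N0=(alive,v0) N3.N1=(alive,v0) N3.N2=(alive,v0) N3.N3=(alive,v0) | N2.N0=(alive,v0) N2.N1=(alive,v0) N2.N2=(alive,v0) N2.N3=(alive,v0)
Op 3: N0 marks N3=alive -> (alive,v1)
Op 4: N2 marks N0=suspect -> (suspect,v1)
Op 5: gossip N1<->N3 -> N1.N0=(alive,v0) N1.N1=(alive,v0) N1.N2=(suspect,v1) N1.N3=(alive,v0) | N3.N0=(alive,v0) N3.N1=(alive,v0) N3.N2=(suspect,v1) N3.N3=(alive,v0)
Op 6: N1 marks N1=alive -> (alive,v1)
Op 7: gossip N0<->N1 -> N0.N0=(alive,v0) N0.N1=(alive,v1) N0.N2=(suspect,v1) N0.N3=(alive,v1) | N1.N0=(alive,v0) N1.N1=(alive,v1) N1.N2=(suspect,v1) N1.N3=(alive,v1)
Op 8: gossip N0<->N1 -> N0.N0=(alive,v0) N0.N1=(alive,v1) N0.N2=(suspect,v1) N0.N3=(alive,v1) | N1.N0=(alive,v0) N1.N1=(alive,v1) N1.N2=(suspect,v1) N1.N3=(alive,v1)
Op 9: N0 marks N3=dead -> (dead,v2)
Op 10: N1 marks N2=dead -> (dead,v2)
Op 11: N2 marks N0=dead -> (dead,v2)

Answer: N0=alive,0 N1=alive,0 N2=suspect,1 N3=alive,0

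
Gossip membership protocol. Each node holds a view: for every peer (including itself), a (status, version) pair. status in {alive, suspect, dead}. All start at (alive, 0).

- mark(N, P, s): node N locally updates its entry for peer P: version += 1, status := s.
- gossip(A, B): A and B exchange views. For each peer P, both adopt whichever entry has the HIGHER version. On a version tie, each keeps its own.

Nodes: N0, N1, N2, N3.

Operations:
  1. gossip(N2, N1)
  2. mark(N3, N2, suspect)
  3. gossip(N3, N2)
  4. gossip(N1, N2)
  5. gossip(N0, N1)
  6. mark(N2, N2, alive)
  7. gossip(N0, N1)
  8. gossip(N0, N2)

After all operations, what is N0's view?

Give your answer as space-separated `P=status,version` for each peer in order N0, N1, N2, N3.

Op 1: gossip N2<->N1 -> N2.N0=(alive,v0) N2.N1=(alive,v0) N2.N2=(alive,v0) N2.N3=(alive,v0) | N1.N0=(alive,v0) N1.N1=(alive,v0) N1.N2=(alive,v0) N1.N3=(alive,v0)
Op 2: N3 marks N2=suspect -> (suspect,v1)
Op 3: gossip N3<->N2 -> N3.N0=(alive,v0) N3.N1=(alive,v0) N3.N2=(suspect,v1) N3.N3=(alive,v0) | N2.N0=(alive,v0) N2.N1=(alive,v0) N2.N2=(suspect,v1) N2.N3=(alive,v0)
Op 4: gossip N1<->N2 -> N1.N0=(alive,v0) N1.N1=(alive,v0) N1.N2=(suspect,v1) N1.N3=(alive,v0) | N2.N0=(alive,v0) N2.N1=(alive,v0) N2.N2=(suspect,v1) N2.N3=(alive,v0)
Op 5: gossip N0<->N1 -> N0.N0=(alive,v0) N0.N1=(alive,v0) N0.N2=(suspect,v1) N0.N3=(alive,v0) | N1.N0=(alive,v0) N1.N1=(alive,v0) N1.N2=(suspect,v1) N1.N3=(alive,v0)
Op 6: N2 marks N2=alive -> (alive,v2)
Op 7: gossip N0<->N1 -> N0.N0=(alive,v0) N0.N1=(alive,v0) N0.N2=(suspect,v1) N0.N3=(alive,v0) | N1.N0=(alive,v0) N1.N1=(alive,v0) N1.N2=(suspect,v1) N1.N3=(alive,v0)
Op 8: gossip N0<->N2 -> N0.N0=(alive,v0) N0.N1=(alive,v0) N0.N2=(alive,v2) N0.N3=(alive,v0) | N2.N0=(alive,v0) N2.N1=(alive,v0) N2.N2=(alive,v2) N2.N3=(alive,v0)

Answer: N0=alive,0 N1=alive,0 N2=alive,2 N3=alive,0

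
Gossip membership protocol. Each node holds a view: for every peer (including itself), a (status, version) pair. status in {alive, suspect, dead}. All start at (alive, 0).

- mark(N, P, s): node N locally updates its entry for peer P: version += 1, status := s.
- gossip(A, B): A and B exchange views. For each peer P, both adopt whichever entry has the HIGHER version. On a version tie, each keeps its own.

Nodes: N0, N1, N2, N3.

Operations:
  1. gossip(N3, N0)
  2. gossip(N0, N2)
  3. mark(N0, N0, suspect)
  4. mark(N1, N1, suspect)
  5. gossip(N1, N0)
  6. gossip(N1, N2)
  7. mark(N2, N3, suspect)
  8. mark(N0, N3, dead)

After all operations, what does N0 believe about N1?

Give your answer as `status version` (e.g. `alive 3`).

Answer: suspect 1

Derivation:
Op 1: gossip N3<->N0 -> N3.N0=(alive,v0) N3.N1=(alive,v0) N3.N2=(alive,v0) N3.N3=(alive,v0) | N0.N0=(alive,v0) N0.N1=(alive,v0) N0.N2=(alive,v0) N0.N3=(alive,v0)
Op 2: gossip N0<->N2 -> N0.N0=(alive,v0) N0.N1=(alive,v0) N0.N2=(alive,v0) N0.N3=(alive,v0) | N2.N0=(alive,v0) N2.N1=(alive,v0) N2.N2=(alive,v0) N2.N3=(alive,v0)
Op 3: N0 marks N0=suspect -> (suspect,v1)
Op 4: N1 marks N1=suspect -> (suspect,v1)
Op 5: gossip N1<->N0 -> N1.N0=(suspect,v1) N1.N1=(suspect,v1) N1.N2=(alive,v0) N1.N3=(alive,v0) | N0.N0=(suspect,v1) N0.N1=(suspect,v1) N0.N2=(alive,v0) N0.N3=(alive,v0)
Op 6: gossip N1<->N2 -> N1.N0=(suspect,v1) N1.N1=(suspect,v1) N1.N2=(alive,v0) N1.N3=(alive,v0) | N2.N0=(suspect,v1) N2.N1=(suspect,v1) N2.N2=(alive,v0) N2.N3=(alive,v0)
Op 7: N2 marks N3=suspect -> (suspect,v1)
Op 8: N0 marks N3=dead -> (dead,v1)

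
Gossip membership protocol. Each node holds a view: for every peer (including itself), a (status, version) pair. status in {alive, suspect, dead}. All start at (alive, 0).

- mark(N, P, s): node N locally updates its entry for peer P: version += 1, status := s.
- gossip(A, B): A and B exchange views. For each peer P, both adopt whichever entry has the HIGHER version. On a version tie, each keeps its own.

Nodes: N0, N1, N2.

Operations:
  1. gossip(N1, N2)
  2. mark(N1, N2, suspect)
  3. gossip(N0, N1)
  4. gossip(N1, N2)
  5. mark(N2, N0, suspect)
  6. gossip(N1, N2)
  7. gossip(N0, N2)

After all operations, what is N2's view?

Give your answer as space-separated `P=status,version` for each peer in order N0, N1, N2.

Answer: N0=suspect,1 N1=alive,0 N2=suspect,1

Derivation:
Op 1: gossip N1<->N2 -> N1.N0=(alive,v0) N1.N1=(alive,v0) N1.N2=(alive,v0) | N2.N0=(alive,v0) N2.N1=(alive,v0) N2.N2=(alive,v0)
Op 2: N1 marks N2=suspect -> (suspect,v1)
Op 3: gossip N0<->N1 -> N0.N0=(alive,v0) N0.N1=(alive,v0) N0.N2=(suspect,v1) | N1.N0=(alive,v0) N1.N1=(alive,v0) N1.N2=(suspect,v1)
Op 4: gossip N1<->N2 -> N1.N0=(alive,v0) N1.N1=(alive,v0) N1.N2=(suspect,v1) | N2.N0=(alive,v0) N2.N1=(alive,v0) N2.N2=(suspect,v1)
Op 5: N2 marks N0=suspect -> (suspect,v1)
Op 6: gossip N1<->N2 -> N1.N0=(suspect,v1) N1.N1=(alive,v0) N1.N2=(suspect,v1) | N2.N0=(suspect,v1) N2.N1=(alive,v0) N2.N2=(suspect,v1)
Op 7: gossip N0<->N2 -> N0.N0=(suspect,v1) N0.N1=(alive,v0) N0.N2=(suspect,v1) | N2.N0=(suspect,v1) N2.N1=(alive,v0) N2.N2=(suspect,v1)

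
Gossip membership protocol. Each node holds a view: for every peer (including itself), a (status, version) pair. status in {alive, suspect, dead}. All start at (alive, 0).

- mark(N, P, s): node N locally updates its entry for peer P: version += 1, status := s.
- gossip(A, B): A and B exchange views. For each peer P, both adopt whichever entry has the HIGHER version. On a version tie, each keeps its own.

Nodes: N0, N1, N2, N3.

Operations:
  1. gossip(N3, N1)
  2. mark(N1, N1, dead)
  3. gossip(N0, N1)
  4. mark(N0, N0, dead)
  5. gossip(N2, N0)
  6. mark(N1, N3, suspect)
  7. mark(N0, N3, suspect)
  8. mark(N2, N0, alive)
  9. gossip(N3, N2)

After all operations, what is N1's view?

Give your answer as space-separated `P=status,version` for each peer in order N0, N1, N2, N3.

Op 1: gossip N3<->N1 -> N3.N0=(alive,v0) N3.N1=(alive,v0) N3.N2=(alive,v0) N3.N3=(alive,v0) | N1.N0=(alive,v0) N1.N1=(alive,v0) N1.N2=(alive,v0) N1.N3=(alive,v0)
Op 2: N1 marks N1=dead -> (dead,v1)
Op 3: gossip N0<->N1 -> N0.N0=(alive,v0) N0.N1=(dead,v1) N0.N2=(alive,v0) N0.N3=(alive,v0) | N1.N0=(alive,v0) N1.N1=(dead,v1) N1.N2=(alive,v0) N1.N3=(alive,v0)
Op 4: N0 marks N0=dead -> (dead,v1)
Op 5: gossip N2<->N0 -> N2.N0=(dead,v1) N2.N1=(dead,v1) N2.N2=(alive,v0) N2.N3=(alive,v0) | N0.N0=(dead,v1) N0.N1=(dead,v1) N0.N2=(alive,v0) N0.N3=(alive,v0)
Op 6: N1 marks N3=suspect -> (suspect,v1)
Op 7: N0 marks N3=suspect -> (suspect,v1)
Op 8: N2 marks N0=alive -> (alive,v2)
Op 9: gossip N3<->N2 -> N3.N0=(alive,v2) N3.N1=(dead,v1) N3.N2=(alive,v0) N3.N3=(alive,v0) | N2.N0=(alive,v2) N2.N1=(dead,v1) N2.N2=(alive,v0) N2.N3=(alive,v0)

Answer: N0=alive,0 N1=dead,1 N2=alive,0 N3=suspect,1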